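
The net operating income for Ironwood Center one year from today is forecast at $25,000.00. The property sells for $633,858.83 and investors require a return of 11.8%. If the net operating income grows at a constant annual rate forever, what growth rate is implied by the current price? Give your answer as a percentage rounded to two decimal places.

P = D₁/(r−g) ⇒ g = r − D₁/P = 0.118 − $25,000.00/$633,858.83 = 0.078559

7.86%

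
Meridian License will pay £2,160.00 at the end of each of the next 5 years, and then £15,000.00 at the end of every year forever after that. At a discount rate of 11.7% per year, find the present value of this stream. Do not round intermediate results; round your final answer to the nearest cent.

PV of 5-year annuity: £2,160.00 × [1 − (1+0.117)^−5] / 0.117 = 7844.53341
Perpetuity value at year 5: £15,000.00 / 0.117 = 128205.12821
PV of perpetuity: 128205.12821 / (1+0.117)^5 = 73729.20172
Total PV = 7844.53341 + 73729.20172 = 81573.73513

£81573.74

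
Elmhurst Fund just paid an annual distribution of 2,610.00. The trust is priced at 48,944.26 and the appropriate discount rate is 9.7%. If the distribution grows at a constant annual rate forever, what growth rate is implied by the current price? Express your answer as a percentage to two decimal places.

4.15%

P = D₀(1+g)/(r−g) ⇒ P(r−g) = D₀(1+g) ⇒ g(P+D₀) = P·r − D₀
g = (P·r − D₀)/(P + D₀) = (48,944.26×0.097 − 2,610.00) / (48,944.26 + 2,610.00) = 0.041463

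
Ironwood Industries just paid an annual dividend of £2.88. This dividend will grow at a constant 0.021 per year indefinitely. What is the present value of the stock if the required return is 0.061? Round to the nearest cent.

D₁ = D₀ × (1 + g) = £2.88 × 1.021 = £2.9405
Growing perpetuity: P = D₁ / (r − g) = £2.9405 / (0.061 − 0.021) = £73.51

£73.51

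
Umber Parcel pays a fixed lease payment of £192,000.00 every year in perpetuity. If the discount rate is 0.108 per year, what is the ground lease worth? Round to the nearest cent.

Level perpetuity: PV = C / r = £192,000.00 / 0.108 = £1,777,777.78

£1777777.78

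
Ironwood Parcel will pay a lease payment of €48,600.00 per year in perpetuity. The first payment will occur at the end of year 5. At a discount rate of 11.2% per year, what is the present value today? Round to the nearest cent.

Value at end of year 4: C / r = €48,600.00 / 0.112 = €433,928.5714
Discount to today: PV = €433,928.5714 / (1 + 0.112)^4 = €433,928.5714 / 1.529041 = €283,791.31

€283791.31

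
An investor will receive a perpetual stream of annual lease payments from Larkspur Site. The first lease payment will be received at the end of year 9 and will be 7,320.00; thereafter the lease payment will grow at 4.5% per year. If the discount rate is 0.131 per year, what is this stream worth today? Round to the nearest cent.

31791.56

Value at end of year 8: C₁ / (r − g) = 7,320.00 / (0.131 − 0.045) = 85,116.2791
Discount to today: PV = 85,116.2791 / (1 + 0.131)^8 = 85,116.2791 / 2.677323 = 31,791.56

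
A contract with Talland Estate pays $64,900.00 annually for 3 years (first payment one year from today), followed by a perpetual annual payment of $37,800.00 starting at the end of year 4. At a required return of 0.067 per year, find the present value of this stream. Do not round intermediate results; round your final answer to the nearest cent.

PV of 3-year annuity: $64,900.00 × [1 − (1+0.067)^−3] / 0.067 = 171255.97372
Perpetuity value at year 3: $37,800.00 / 0.067 = 564179.10448
PV of perpetuity: 564179.10448 / (1+0.067)^3 = 464433.71454
Total PV = 171255.97372 + 464433.71454 = 635689.68827

$635689.69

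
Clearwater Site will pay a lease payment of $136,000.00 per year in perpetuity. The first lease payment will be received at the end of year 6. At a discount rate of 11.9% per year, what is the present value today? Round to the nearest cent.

$651390.64

Value at end of year 5: C / r = $136,000.00 / 0.119 = $1,142,857.1429
Discount to today: PV = $1,142,857.1429 / (1 + 0.119)^5 = $1,142,857.1429 / 1.754488 = $651,390.64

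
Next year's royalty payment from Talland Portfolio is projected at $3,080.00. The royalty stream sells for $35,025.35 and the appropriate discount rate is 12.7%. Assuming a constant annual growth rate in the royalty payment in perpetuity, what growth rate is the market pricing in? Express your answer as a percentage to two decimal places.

3.91%

P = D₁/(r−g) ⇒ g = r − D₁/P = 0.127 − $3,080.00/$35,025.35 = 0.039064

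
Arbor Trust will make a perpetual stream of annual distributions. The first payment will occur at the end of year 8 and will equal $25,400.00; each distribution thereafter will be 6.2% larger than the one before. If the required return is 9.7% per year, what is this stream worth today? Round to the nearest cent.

Value at end of year 7: C₁ / (r − g) = $25,400.00 / (0.097 − 0.062) = $725,714.2857
Discount to today: PV = $725,714.2857 / (1 + 0.097)^7 = $725,714.2857 / 1.911817 = $379,593.95

$379593.95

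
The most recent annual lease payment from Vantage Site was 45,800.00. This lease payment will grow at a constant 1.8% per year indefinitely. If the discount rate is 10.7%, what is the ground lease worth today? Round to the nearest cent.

523869.66

D₁ = D₀ × (1 + g) = 45,800.00 × 1.018 = 46,624.4000
Growing perpetuity: P = D₁ / (r − g) = 46,624.4000 / (0.107 − 0.018) = 523,869.66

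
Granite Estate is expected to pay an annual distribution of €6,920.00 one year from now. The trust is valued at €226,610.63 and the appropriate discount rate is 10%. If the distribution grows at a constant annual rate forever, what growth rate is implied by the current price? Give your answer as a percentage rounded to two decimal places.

6.95%

P = D₁/(r−g) ⇒ g = r − D₁/P = 0.1 − €6,920.00/€226,610.63 = 0.069463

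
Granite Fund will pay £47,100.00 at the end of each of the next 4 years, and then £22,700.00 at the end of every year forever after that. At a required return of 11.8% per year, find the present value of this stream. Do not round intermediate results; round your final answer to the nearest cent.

PV of 4-year annuity: £47,100.00 × [1 − (1+0.118)^−4] / 0.118 = 143663.84877
Perpetuity value at year 4: £22,700.00 / 0.118 = 192372.88136
PV of perpetuity: 192372.88136 / (1+0.118)^4 = 123133.61666
Total PV = 143663.84877 + 123133.61666 = 266797.46543

£266797.47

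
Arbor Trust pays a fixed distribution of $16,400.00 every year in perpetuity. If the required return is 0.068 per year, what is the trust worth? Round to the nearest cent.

$241176.47

Level perpetuity: PV = C / r = $16,400.00 / 0.068 = $241,176.47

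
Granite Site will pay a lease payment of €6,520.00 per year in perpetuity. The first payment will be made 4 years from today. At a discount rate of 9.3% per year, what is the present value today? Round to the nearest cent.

€53691.33

Value at end of year 3: C / r = €6,520.00 / 0.093 = €70,107.5269
Discount to today: PV = €70,107.5269 / (1 + 0.093)^3 = €70,107.5269 / 1.305751 = €53,691.33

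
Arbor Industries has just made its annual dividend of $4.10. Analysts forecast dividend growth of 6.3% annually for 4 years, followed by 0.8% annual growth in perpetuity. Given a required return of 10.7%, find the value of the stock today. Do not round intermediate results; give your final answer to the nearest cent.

D_1 = 4.35830
D_2 = 4.63287
D_3 = 4.92474
D_4 = 5.23500
Terminal value at year 4: TV = D_4×(1+g_2)/(r−g_2) = 5.27688/0.099 = 53.30185
P_0 = D_1/(1+r)^1 + D_2/(1+r)^2 + D_3/(1+r)^3 + D_4/(1+r)^4 + TV/(1+r)^4
    = 3.93704 + 3.78055 + 3.63029 + 3.48599 + 35.49374 = 50.32761

$50.33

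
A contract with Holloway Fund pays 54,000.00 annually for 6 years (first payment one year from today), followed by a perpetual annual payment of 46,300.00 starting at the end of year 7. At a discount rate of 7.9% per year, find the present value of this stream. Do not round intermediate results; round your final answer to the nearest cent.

PV of 6-year annuity: 54,000.00 × [1 − (1+0.079)^−6] / 0.079 = 250394.62126
Perpetuity value at year 6: 46,300.00 / 0.079 = 586075.94937
PV of perpetuity: 586075.94937 / (1+0.079)^6 = 371385.74633
Total PV = 250394.62126 + 371385.74633 = 621780.36758

621780.37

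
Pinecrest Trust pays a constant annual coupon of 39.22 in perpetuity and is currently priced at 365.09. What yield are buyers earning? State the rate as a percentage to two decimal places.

10.74%

P = C/r ⇒ r = C/P = 39.22/365.09 = 0.107426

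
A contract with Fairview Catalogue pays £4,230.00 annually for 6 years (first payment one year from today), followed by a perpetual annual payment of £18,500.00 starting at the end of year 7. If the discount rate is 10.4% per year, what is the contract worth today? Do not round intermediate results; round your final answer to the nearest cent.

£116456.84

PV of 6-year annuity: £4,230.00 × [1 − (1+0.104)^−6] / 0.104 = 18208.79257
Perpetuity value at year 6: £18,500.00 / 0.104 = 177884.61538
PV of perpetuity: 177884.61538 / (1+0.104)^6 = 98248.05212
Total PV = 18208.79257 + 98248.05212 = 116456.84469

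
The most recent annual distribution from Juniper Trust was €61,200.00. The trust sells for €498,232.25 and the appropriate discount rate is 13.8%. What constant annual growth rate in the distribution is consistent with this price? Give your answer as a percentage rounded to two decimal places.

P = D₀(1+g)/(r−g) ⇒ P(r−g) = D₀(1+g) ⇒ g(P+D₀) = P·r − D₀
g = (P·r − D₀)/(P + D₀) = (€498,232.25×0.138 − €61,200.00) / (€498,232.25 + €61,200.00) = 0.013507

1.35%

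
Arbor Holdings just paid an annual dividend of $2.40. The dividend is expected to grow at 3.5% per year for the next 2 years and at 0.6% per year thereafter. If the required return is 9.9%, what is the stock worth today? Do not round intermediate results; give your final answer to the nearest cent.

D_1 = 2.48400
D_2 = 2.57094
Terminal value at year 2: TV = D_2×(1+g_2)/(r−g_2) = 2.58637/0.093 = 27.81038
P_0 = D_1/(1+r)^1 + D_2/(1+r)^2 + TV/(1+r)^2
    = 2.26024 + 2.12861 + 23.02563 = 27.41448

$27.41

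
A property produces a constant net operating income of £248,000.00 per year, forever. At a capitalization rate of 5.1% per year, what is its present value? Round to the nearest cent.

Level perpetuity: PV = C / r = £248,000.00 / 0.051 = £4,862,745.10

£4862745.10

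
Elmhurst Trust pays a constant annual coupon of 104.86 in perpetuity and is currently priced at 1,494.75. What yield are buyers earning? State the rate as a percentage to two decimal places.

P = C/r ⇒ r = C/P = 104.86/1,494.75 = 0.070152

7.02%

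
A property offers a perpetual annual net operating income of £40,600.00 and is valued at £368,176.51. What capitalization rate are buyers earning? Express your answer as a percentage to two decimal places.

11.03%

P = C/r ⇒ r = C/P = £40,600.00/£368,176.51 = 0.110273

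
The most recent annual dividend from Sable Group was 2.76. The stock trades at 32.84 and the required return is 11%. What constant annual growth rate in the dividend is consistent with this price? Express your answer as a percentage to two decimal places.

P = D₀(1+g)/(r−g) ⇒ P(r−g) = D₀(1+g) ⇒ g(P+D₀) = P·r − D₀
g = (P·r − D₀)/(P + D₀) = (32.84×0.11 − 2.76) / (32.84 + 2.76) = 0.023944

2.39%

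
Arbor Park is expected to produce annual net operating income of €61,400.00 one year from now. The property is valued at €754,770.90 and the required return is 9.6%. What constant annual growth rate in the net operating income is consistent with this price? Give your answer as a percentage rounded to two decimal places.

P = D₁/(r−g) ⇒ g = r − D₁/P = 0.096 − €61,400.00/€754,770.90 = 0.014651

1.47%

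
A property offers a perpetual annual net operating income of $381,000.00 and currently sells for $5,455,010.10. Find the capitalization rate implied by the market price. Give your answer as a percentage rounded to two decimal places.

P = C/r ⇒ r = C/P = $381,000.00/$5,455,010.10 = 0.069844

6.98%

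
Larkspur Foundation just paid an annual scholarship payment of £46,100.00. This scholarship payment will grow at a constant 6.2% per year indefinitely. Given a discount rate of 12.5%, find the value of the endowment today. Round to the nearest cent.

D₁ = D₀ × (1 + g) = £46,100.00 × 1.062 = £48,958.2000
Growing perpetuity: P = D₁ / (r − g) = £48,958.2000 / (0.125 − 0.062) = £777,114.29

£777114.29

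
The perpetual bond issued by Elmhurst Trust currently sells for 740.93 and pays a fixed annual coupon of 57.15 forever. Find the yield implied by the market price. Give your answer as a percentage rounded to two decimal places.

P = C/r ⇒ r = C/P = 57.15/740.93 = 0.077133

7.71%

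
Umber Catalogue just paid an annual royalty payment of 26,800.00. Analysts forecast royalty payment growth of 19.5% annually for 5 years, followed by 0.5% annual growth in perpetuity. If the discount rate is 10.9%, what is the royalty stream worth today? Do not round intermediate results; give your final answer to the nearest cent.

544817.11

D_1 = 32026.00000
D_2 = 38271.07000
D_3 = 45733.92865
D_4 = 54652.04474
D_5 = 65309.19346
Terminal value at year 5: TV = D_5×(1+g_2)/(r−g_2) = 65635.73943/0.104 = 631112.87911
P_0 = D_1/(1+r)^1 + D_2/(1+r)^2 + D_3/(1+r)^3 + D_4/(1+r)^4 + D_5/(1+r)^5 + TV/(1+r)^5
    = 28878.26871 + 31117.70163 + 33530.79662 + 36131.02070 + 38932.88525 + 376226.43917 = 544817.11207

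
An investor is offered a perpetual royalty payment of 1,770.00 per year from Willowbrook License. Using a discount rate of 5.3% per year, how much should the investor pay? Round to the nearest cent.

Level perpetuity: PV = C / r = 1,770.00 / 0.053 = 33,396.23

33396.23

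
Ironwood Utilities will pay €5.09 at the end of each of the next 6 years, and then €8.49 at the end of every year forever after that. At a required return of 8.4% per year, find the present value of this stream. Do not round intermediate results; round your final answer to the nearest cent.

PV of 6-year annuity: €5.09 × [1 − (1+0.084)^−6] / 0.084 = 23.24763
Perpetuity value at year 6: €8.49 / 0.084 = 101.07143
PV of perpetuity: 101.07143 / (1+0.084)^6 = 62.29493
Total PV = 23.24763 + 62.29493 = 85.54256

€85.54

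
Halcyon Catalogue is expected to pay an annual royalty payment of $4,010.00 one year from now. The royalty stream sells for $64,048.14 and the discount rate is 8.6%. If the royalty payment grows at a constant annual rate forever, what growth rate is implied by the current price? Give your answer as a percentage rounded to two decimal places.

P = D₁/(r−g) ⇒ g = r − D₁/P = 0.086 − $4,010.00/$64,048.14 = 0.023391

2.34%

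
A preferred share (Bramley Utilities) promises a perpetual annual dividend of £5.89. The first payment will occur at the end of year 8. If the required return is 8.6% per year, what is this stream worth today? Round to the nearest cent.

Value at end of year 7: C / r = £5.89 / 0.086 = £68.4884
Discount to today: PV = £68.4884 / (1 + 0.086)^7 = £68.4884 / 1.781594 = £38.44

£38.44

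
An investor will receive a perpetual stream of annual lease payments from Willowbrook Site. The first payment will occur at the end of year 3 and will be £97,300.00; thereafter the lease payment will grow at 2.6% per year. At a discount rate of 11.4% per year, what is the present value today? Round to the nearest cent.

Value at end of year 2: C₁ / (r − g) = £97,300.00 / (0.114 − 0.026) = £1,105,681.8182
Discount to today: PV = £1,105,681.8182 / (1 + 0.114)^2 = £1,105,681.8182 / 1.240996 = £890,963.24

£890963.24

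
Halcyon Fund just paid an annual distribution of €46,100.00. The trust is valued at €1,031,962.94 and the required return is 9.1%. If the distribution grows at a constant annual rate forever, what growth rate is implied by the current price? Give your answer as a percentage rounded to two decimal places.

P = D₀(1+g)/(r−g) ⇒ P(r−g) = D₀(1+g) ⇒ g(P+D₀) = P·r − D₀
g = (P·r − D₀)/(P + D₀) = (€1,031,962.94×0.091 − €46,100.00) / (€1,031,962.94 + €46,100.00) = 0.044347

4.43%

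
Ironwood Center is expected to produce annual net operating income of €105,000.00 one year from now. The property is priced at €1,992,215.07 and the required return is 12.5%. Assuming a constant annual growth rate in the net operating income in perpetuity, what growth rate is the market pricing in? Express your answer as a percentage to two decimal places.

P = D₁/(r−g) ⇒ g = r − D₁/P = 0.125 − €105,000.00/€1,992,215.07 = 0.072295

7.23%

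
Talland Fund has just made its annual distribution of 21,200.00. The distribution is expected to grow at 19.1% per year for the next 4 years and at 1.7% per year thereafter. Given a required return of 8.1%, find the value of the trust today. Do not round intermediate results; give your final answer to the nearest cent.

D_1 = 25249.20000
D_2 = 30071.79720
D_3 = 35815.51047
D_4 = 42656.27296
Terminal value at year 4: TV = D_4×(1+g_2)/(r−g_2) = 43381.42960/0.064 = 677834.83757
P_0 = D_1/(1+r)^1 + D_2/(1+r)^2 + D_3/(1+r)^3 + D_4/(1+r)^4 + TV/(1+r)^4
    = 23357.26179 + 25734.04144 + 28352.67655 + 31237.77778 + 496387.81249 = 605069.57005

605069.57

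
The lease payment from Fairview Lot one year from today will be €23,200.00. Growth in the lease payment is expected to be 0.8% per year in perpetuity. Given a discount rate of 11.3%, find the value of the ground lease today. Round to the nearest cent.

Growing perpetuity: P = D₁ / (r − g) = €23,200.0000 / (0.113 − 0.008) = €220,952.38

€220952.38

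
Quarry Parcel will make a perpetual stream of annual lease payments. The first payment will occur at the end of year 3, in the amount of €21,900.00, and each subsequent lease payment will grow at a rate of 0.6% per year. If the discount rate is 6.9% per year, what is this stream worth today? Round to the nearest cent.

€304192.26

Value at end of year 2: C₁ / (r − g) = €21,900.00 / (0.069 − 0.006) = €347,619.0476
Discount to today: PV = €347,619.0476 / (1 + 0.069)^2 = €347,619.0476 / 1.142761 = €304,192.26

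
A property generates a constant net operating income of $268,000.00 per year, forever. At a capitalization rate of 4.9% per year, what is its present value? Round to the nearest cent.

Level perpetuity: PV = C / r = $268,000.00 / 0.049 = $5,469,387.76

$5469387.76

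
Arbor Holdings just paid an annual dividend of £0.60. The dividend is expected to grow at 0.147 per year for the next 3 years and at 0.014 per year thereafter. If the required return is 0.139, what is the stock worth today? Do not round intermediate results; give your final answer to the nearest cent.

£6.80

D_1 = 0.68820
D_2 = 0.78937
D_3 = 0.90540
Terminal value at year 3: TV = D_3×(1+g_2)/(r−g_2) = 0.91808/0.125 = 7.34462
P_0 = D_1/(1+r)^1 + D_2/(1+r)^2 + D_3/(1+r)^3 + TV/(1+r)^3
    = 0.60421 + 0.60846 + 0.61273 + 4.97048 = 6.79588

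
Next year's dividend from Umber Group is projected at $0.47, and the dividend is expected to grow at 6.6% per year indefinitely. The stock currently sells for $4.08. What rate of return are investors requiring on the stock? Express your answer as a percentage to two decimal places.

P = D₁/(r − g) ⇒ r = D₁/P + g = $0.4700/$4.08 + 0.066 = 0.115196 + 0.066 = 0.181196

18.12%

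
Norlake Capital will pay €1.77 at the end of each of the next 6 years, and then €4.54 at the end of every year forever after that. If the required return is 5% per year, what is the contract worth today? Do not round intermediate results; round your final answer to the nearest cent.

€76.74

PV of 6-year annuity: €1.77 × [1 − (1+0.05)^−6] / 0.05 = 8.98397
Perpetuity value at year 6: €4.54 / 0.05 = 90.80000
PV of perpetuity: 90.80000 / (1+0.05)^6 = 67.75636
Total PV = 8.98397 + 67.75636 = 76.74033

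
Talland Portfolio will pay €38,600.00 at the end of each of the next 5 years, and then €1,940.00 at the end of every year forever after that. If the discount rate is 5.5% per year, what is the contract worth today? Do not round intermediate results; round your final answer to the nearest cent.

€191821.36

PV of 5-year annuity: €38,600.00 × [1 − (1+0.055)^−5] / 0.055 = 164832.98076
Perpetuity value at year 5: €1,940.00 / 0.055 = 35272.72727
PV of perpetuity: 35272.72727 / (1+0.055)^5 = 26988.37539
Total PV = 164832.98076 + 26988.37539 = 191821.35615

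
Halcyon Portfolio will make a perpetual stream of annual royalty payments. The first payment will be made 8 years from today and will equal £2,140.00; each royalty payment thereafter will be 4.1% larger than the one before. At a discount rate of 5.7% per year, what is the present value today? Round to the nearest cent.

£90733.75

Value at end of year 7: C₁ / (r − g) = £2,140.00 / (0.057 − 0.041) = £133,750.0000
Discount to today: PV = £133,750.0000 / (1 + 0.057)^7 = £133,750.0000 / 1.474093 = £90,733.75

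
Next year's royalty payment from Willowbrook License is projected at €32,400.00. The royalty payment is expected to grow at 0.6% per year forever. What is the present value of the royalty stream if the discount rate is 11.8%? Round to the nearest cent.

Growing perpetuity: P = D₁ / (r − g) = €32,400.0000 / (0.118 − 0.006) = €289,285.71

€289285.71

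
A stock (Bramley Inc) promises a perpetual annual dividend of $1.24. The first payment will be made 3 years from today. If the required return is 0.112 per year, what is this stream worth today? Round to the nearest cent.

$8.95

Value at end of year 2: C / r = $1.24 / 0.112 = $11.0714
Discount to today: PV = $11.0714 / (1 + 0.112)^2 = $11.0714 / 1.236544 = $8.95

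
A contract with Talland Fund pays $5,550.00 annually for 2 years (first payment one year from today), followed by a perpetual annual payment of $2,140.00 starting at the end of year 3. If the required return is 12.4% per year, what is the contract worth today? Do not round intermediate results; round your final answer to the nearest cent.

PV of 2-year annuity: $5,550.00 × [1 − (1+0.124)^−2] / 0.124 = 9330.71390
Perpetuity value at year 2: $2,140.00 / 0.124 = 17258.06452
PV of perpetuity: 17258.06452 / (1+0.124)^2 = 13660.27573
Total PV = 9330.71390 + 13660.27573 = 22990.98963

$22990.99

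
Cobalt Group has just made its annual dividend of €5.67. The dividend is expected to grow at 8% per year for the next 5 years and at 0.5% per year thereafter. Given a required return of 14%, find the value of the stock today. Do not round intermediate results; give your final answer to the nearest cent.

D_1 = 6.12360
D_2 = 6.61349
D_3 = 7.14257
D_4 = 7.71397
D_5 = 8.33109
Terminal value at year 5: TV = D_5×(1+g_2)/(r−g_2) = 8.37275/0.135 = 62.02034
P_0 = D_1/(1+r)^1 + D_2/(1+r)^2 + D_3/(1+r)^3 + D_4/(1+r)^4 + D_5/(1+r)^5 + TV/(1+r)^5
    = 5.37158 + 5.08886 + 4.82103 + 4.56729 + 4.32691 + 32.21142 = 56.38709

€56.39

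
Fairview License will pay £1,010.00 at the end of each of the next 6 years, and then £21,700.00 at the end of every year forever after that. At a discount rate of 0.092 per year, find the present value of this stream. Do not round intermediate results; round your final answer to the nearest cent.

£143606.75

PV of 6-year annuity: £1,010.00 × [1 − (1+0.092)^−6] / 0.092 = 4503.88787
Perpetuity value at year 6: £21,700.00 / 0.092 = 235869.56522
PV of perpetuity: 235869.56522 / (1+0.092)^6 = 139102.86544
Total PV = 4503.88787 + 139102.86544 = 143606.75331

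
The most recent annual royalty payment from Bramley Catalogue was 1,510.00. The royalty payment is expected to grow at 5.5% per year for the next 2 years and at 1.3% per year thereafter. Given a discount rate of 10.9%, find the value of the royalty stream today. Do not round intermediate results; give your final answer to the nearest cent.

D_1 = 1593.05000
D_2 = 1680.66775
Terminal value at year 2: TV = D_2×(1+g_2)/(r−g_2) = 1702.51643/0.096 = 17734.54615
P_0 = D_1/(1+r)^1 + D_2/(1+r)^2 + TV/(1+r)^2
    = 1436.47430 + 1366.52875 + 14419.72529 = 17222.72834

17222.73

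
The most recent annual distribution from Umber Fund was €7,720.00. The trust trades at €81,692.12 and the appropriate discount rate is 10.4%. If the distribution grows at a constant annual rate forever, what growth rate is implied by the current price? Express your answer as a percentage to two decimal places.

0.87%

P = D₀(1+g)/(r−g) ⇒ P(r−g) = D₀(1+g) ⇒ g(P+D₀) = P·r − D₀
g = (P·r − D₀)/(P + D₀) = (€81,692.12×0.104 − €7,720.00) / (€81,692.12 + €7,720.00) = 0.008679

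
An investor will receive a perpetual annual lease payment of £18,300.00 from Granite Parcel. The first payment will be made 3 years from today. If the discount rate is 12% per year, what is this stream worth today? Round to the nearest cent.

Value at end of year 2: C / r = £18,300.00 / 0.12 = £152,500.0000
Discount to today: PV = £152,500.0000 / (1 + 0.12)^2 = £152,500.0000 / 1.254400 = £121,572.07

£121572.07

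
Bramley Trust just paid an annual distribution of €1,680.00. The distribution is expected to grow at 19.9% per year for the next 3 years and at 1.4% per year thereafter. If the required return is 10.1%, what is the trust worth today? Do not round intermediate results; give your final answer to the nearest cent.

D_1 = 2014.32000
D_2 = 2415.16968
D_3 = 2895.78845
Terminal value at year 3: TV = D_3×(1+g_2)/(r−g_2) = 2936.32948/0.087 = 33750.91362
P_0 = D_1/(1+r)^1 + D_2/(1+r)^2 + D_3/(1+r)^3 + TV/(1+r)^3
    = 1829.53678 + 1992.38384 + 2169.72590 + 25288.52951 = 31280.17604

€31280.18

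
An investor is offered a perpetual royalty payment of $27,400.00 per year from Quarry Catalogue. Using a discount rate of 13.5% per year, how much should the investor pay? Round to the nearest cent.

Level perpetuity: PV = C / r = $27,400.00 / 0.135 = $202,962.96

$202962.96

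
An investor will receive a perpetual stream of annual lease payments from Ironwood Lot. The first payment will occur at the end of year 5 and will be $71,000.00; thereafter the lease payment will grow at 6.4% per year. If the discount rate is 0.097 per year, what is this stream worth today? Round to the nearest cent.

$1485654.76

Value at end of year 4: C₁ / (r − g) = $71,000.00 / (0.097 − 0.064) = $2,151,515.1515
Discount to today: PV = $2,151,515.1515 / (1 + 0.097)^4 = $2,151,515.1515 / 1.448193 = $1,485,654.76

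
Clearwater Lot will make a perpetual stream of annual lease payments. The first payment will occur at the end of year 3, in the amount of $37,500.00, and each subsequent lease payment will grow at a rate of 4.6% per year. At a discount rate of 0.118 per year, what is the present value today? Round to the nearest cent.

Value at end of year 2: C₁ / (r − g) = $37,500.00 / (0.118 − 0.046) = $520,833.3333
Discount to today: PV = $520,833.3333 / (1 + 0.118)^2 = $520,833.3333 / 1.249924 = $416,692.00

$416692.00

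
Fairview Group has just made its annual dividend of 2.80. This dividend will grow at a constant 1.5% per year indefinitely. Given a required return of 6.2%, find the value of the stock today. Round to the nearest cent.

60.47

D₁ = D₀ × (1 + g) = 2.80 × 1.015 = 2.8420
Growing perpetuity: P = D₁ / (r − g) = 2.8420 / (0.062 − 0.015) = 60.47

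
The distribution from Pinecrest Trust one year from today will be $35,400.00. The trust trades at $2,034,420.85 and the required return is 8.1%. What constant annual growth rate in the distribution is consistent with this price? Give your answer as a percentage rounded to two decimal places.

P = D₁/(r−g) ⇒ g = r − D₁/P = 0.081 − $35,400.00/$2,034,420.85 = 0.063599

6.36%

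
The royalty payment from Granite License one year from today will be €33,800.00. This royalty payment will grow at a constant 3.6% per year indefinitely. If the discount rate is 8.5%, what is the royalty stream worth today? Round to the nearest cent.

Growing perpetuity: P = D₁ / (r − g) = €33,800.0000 / (0.085 − 0.036) = €689,795.92

€689795.92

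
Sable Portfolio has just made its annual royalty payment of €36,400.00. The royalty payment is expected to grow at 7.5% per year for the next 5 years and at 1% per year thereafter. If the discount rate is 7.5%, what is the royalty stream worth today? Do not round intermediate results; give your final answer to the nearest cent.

D_1 = 39130.00000
D_2 = 42064.75000
D_3 = 45219.60625
D_4 = 48611.07672
D_5 = 52256.90747
Terminal value at year 5: TV = D_5×(1+g_2)/(r−g_2) = 52779.47655/0.065 = 811991.94688
P_0 = D_1/(1+r)^1 + D_2/(1+r)^2 + D_3/(1+r)^3 + D_4/(1+r)^4 + D_5/(1+r)^5 + TV/(1+r)^5
    = 36400.00000 + 36400.00000 + 36400.00000 + 36400.00000 + 36400.00000 + 565600.00000 = 747600.00000

€747600.00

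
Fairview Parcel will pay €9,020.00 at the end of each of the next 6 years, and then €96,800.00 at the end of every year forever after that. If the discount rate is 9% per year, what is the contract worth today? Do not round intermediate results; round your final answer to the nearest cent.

PV of 6-year annuity: €9,020.00 × [1 − (1+0.09)^−6] / 0.09 = 40462.98568
Perpetuity value at year 6: €96,800.00 / 0.09 = 1075555.55556
PV of perpetuity: 1075555.55556 / (1+0.09)^6 = 641318.63602
Total PV = 40462.98568 + 641318.63602 = 681781.62171

€681781.62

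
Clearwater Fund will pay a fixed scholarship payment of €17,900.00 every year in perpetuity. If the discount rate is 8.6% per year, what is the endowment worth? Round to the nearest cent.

Level perpetuity: PV = C / r = €17,900.00 / 0.086 = €208,139.53

€208139.53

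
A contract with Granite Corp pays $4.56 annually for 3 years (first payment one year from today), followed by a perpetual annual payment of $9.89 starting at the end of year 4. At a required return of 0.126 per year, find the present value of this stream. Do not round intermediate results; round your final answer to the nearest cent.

PV of 3-year annuity: $4.56 × [1 − (1+0.126)^−3] / 0.126 = 10.84041
Perpetuity value at year 3: $9.89 / 0.126 = 78.49206
PV of perpetuity: 78.49206 / (1+0.126)^3 = 54.98074
Total PV = 10.84041 + 54.98074 = 65.82115

$65.82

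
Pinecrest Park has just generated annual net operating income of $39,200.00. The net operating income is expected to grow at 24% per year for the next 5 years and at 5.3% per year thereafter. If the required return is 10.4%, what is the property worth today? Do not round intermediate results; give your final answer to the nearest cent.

$1728282.86

D_1 = 48608.00000
D_2 = 60273.92000
D_3 = 74739.66080
D_4 = 92677.17939
D_5 = 114919.70245
Terminal value at year 5: TV = D_5×(1+g_2)/(r−g_2) = 121010.44668/0.051 = 2372753.85639
P_0 = D_1/(1+r)^1 + D_2/(1+r)^2 + D_3/(1+r)^3 + D_4/(1+r)^4 + D_5/(1+r)^5 + TV/(1+r)^5
    = 44028.98551 + 49452.84604 + 55544.86331 + 62387.34647 + 70072.74422 + 1446796.07185 = 1728282.85740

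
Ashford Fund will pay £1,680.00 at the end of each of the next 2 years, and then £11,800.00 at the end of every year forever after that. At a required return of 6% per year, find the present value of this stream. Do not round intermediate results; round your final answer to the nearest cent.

PV of 2-year annuity: £1,680.00 × [1 − (1+0.06)^−2] / 0.06 = 3080.09968
Perpetuity value at year 2: £11,800.00 / 0.06 = 196666.66667
PV of perpetuity: 196666.66667 / (1+0.06)^2 = 175032.63320
Total PV = 3080.09968 + 175032.63320 = 178112.73288

£178112.73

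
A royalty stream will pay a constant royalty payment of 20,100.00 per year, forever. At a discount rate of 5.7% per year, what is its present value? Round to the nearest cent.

Level perpetuity: PV = C / r = 20,100.00 / 0.057 = 352,631.58

352631.58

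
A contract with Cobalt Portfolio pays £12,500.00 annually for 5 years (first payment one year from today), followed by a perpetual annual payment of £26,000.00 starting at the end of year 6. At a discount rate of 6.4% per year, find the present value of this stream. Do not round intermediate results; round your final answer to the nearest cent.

PV of 5-year annuity: £12,500.00 × [1 − (1+0.064)^−5] / 0.064 = 52086.48811
Perpetuity value at year 5: £26,000.00 / 0.064 = 406250.00000
PV of perpetuity: 406250.00000 / (1+0.064)^5 = 297910.10474
Total PV = 52086.48811 + 297910.10474 = 349996.59285

£349996.59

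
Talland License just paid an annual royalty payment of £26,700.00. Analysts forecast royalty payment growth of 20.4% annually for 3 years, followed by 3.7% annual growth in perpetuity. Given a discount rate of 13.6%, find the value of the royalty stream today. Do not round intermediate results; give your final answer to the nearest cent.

£423043.38

D_1 = 32146.80000
D_2 = 38704.74720
D_3 = 46600.51563
Terminal value at year 3: TV = D_3×(1+g_2)/(r−g_2) = 48324.73471/0.099 = 488128.63340
P_0 = D_1/(1+r)^1 + D_2/(1+r)^2 + D_3/(1+r)^3 + TV/(1+r)^3
    = 28298.23944 + 29992.14814 + 31787.45278 + 332965.54071 = 423043.38106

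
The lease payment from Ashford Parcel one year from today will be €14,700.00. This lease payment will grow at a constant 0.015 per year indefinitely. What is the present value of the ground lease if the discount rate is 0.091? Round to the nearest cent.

Growing perpetuity: P = D₁ / (r − g) = €14,700.0000 / (0.091 − 0.015) = €193,421.05

€193421.05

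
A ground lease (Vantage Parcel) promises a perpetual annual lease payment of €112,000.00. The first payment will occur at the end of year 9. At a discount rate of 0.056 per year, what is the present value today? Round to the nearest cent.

€1293357.69

Value at end of year 8: C / r = €112,000.00 / 0.056 = €2,000,000.0000
Discount to today: PV = €2,000,000.0000 / (1 + 0.056)^8 = €2,000,000.0000 / 1.546363 = €1,293,357.69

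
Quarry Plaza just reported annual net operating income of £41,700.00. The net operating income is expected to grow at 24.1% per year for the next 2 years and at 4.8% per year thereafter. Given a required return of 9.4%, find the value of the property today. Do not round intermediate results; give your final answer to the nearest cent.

£1323461.25

D_1 = 51749.70000
D_2 = 64221.37770
Terminal value at year 2: TV = D_2×(1+g_2)/(r−g_2) = 67304.00383/0.046 = 1463130.51803
P_0 = D_1/(1+r)^1 + D_2/(1+r)^2 + TV/(1+r)^2
    = 47303.19927 + 53659.29643 + 1222498.75341 = 1323461.24911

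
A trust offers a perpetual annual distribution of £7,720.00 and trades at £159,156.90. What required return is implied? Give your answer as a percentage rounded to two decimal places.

P = C/r ⇒ r = C/P = £7,720.00/£159,156.90 = 0.048506

4.85%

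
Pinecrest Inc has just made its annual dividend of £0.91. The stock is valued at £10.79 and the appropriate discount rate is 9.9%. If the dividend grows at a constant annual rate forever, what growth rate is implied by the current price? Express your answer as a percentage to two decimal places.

P = D₀(1+g)/(r−g) ⇒ P(r−g) = D₀(1+g) ⇒ g(P+D₀) = P·r − D₀
g = (P·r − D₀)/(P + D₀) = (£10.79×0.099 − £0.91) / (£10.79 + £0.91) = 0.013522

1.35%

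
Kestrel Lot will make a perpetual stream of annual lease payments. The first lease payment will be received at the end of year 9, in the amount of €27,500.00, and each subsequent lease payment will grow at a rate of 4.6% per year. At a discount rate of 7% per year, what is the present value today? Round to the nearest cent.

Value at end of year 8: C₁ / (r − g) = €27,500.00 / (0.07 − 0.046) = €1,145,833.3333
Discount to today: PV = €1,145,833.3333 / (1 + 0.07)^8 = €1,145,833.3333 / 1.718186 = €666,885.43

€666885.43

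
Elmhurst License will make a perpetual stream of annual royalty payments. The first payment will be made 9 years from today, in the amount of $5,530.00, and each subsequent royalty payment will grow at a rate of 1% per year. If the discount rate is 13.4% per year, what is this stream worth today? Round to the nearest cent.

Value at end of year 8: C₁ / (r − g) = $5,530.00 / (0.134 − 0.01) = $44,596.7742
Discount to today: PV = $44,596.7742 / (1 + 0.134)^8 = $44,596.7742 / 2.734667 = $16,307.94

$16307.94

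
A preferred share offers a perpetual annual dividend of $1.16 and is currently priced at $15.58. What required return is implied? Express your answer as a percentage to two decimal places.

7.45%

P = C/r ⇒ r = C/P = $1.16/$15.58 = 0.074454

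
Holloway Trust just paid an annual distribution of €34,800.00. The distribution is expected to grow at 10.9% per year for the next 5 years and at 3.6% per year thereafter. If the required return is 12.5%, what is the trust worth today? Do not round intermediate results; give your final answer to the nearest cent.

D_1 = 38593.20000
D_2 = 42799.85880
D_3 = 47465.04341
D_4 = 52638.73314
D_5 = 58376.35505
Terminal value at year 5: TV = D_5×(1+g_2)/(r−g_2) = 60477.90384/0.089 = 679527.00938
P_0 = D_1/(1+r)^1 + D_2/(1+r)^2 + D_3/(1+r)^3 + D_4/(1+r)^4 + D_5/(1+r)^5 + TV/(1+r)^5
    = 34305.06667 + 33817.17239 + 33336.21704 + 32862.10196 + 32394.72984 + 377089.21478 = 543804.50267

€543804.50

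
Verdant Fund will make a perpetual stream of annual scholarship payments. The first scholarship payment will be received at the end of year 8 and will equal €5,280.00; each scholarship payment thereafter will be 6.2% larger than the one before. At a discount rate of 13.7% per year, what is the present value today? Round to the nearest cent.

Value at end of year 7: C₁ / (r − g) = €5,280.00 / (0.137 − 0.062) = €70,400.0000
Discount to today: PV = €70,400.0000 / (1 + 0.137)^7 = €70,400.0000 / 2.456537 = €28,658.23

€28658.23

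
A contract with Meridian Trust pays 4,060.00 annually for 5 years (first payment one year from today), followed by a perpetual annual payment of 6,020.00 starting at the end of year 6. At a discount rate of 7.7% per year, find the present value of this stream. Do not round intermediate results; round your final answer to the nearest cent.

PV of 5-year annuity: 4,060.00 × [1 − (1+0.077)^−5] / 0.077 = 16339.38954
Perpetuity value at year 5: 6,020.00 / 0.077 = 78181.81818
PV of perpetuity: 78181.81818 / (1+0.077)^5 = 53954.44749
Total PV = 16339.38954 + 53954.44749 = 70293.83703

70293.84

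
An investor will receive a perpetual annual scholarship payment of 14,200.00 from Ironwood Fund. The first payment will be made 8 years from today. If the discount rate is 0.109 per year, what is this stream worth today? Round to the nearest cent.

63145.30

Value at end of year 7: C / r = 14,200.00 / 0.109 = 130,275.2294
Discount to today: PV = 130,275.2294 / (1 + 0.109)^7 = 130,275.2294 / 2.063103 = 63,145.30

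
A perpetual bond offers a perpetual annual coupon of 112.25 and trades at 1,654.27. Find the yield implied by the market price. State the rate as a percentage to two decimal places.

6.79%

P = C/r ⇒ r = C/P = 112.25/1,654.27 = 0.067855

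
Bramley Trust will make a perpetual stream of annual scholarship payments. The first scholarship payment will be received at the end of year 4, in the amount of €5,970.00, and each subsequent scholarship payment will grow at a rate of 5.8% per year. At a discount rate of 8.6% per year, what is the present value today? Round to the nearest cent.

€166466.49

Value at end of year 3: C₁ / (r − g) = €5,970.00 / (0.086 − 0.058) = €213,214.2857
Discount to today: PV = €213,214.2857 / (1 + 0.086)^3 = €213,214.2857 / 1.280824 = €166,466.49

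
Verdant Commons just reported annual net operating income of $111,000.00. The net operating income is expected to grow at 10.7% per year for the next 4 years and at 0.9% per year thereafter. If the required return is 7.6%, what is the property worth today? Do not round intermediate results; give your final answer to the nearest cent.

$2349668.28

D_1 = 122877.00000
D_2 = 136024.83900
D_3 = 150579.49677
D_4 = 166691.50293
Terminal value at year 4: TV = D_4×(1+g_2)/(r−g_2) = 168191.72645/0.067 = 2510324.27543
P_0 = D_1/(1+r)^1 + D_2/(1+r)^2 + D_3/(1+r)^3 + D_4/(1+r)^4 + TV/(1+r)^4
    = 114197.95539 + 117488.04518 + 120872.92381 + 124355.32217 + 1872754.03090 = 2349668.27745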